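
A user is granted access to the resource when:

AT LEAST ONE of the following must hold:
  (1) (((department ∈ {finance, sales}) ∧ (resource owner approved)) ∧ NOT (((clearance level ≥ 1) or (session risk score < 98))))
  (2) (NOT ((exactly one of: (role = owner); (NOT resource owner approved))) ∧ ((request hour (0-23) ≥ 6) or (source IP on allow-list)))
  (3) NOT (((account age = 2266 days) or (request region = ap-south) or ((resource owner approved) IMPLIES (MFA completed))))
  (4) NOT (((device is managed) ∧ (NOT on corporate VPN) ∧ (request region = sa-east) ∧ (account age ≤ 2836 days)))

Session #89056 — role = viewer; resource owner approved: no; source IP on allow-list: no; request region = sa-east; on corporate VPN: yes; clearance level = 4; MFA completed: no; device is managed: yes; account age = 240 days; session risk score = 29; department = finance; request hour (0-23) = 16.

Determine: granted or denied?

Atomic conditions:
  department ∈ {finance, sales}: finance is in the set → true
  resource owner approved: no → false
  clearance level ≥ 1: 4 ≥ 1 is true
  session risk score < 98: 29 < 98 is true
  role = owner: viewer == owner is false
  NOT resource owner approved: no → true
  request hour (0-23) ≥ 6: 16 ≥ 6 is true
  source IP on allow-list: no → false
  account age = 2266 days: 240 == 2266 is false
  request region = ap-south: sa-east == ap-south is false
  MFA completed: no → false
  device is managed: yes → true
  NOT on corporate VPN: yes → false
  request region = sa-east: sa-east == sa-east is true
  account age ≤ 2836 days: 240 ≤ 2836 is true
Combine:
[1.1] true AND false = false
[1.2.1] true OR true = true
[1.2] NOT true = false
[1] false AND false = false
[2.1.1] exactly-one(false, true) = true
[2.1] NOT true = false
[2.2] true OR false = true
[2] false AND true = false
[3.1.3] false → false (antecedent false ⇒ implication holds) = true
[3.1] false OR false OR true = true
[3] NOT true = false
[4.1] true AND false AND true AND true = false
[4] NOT false = true
[root] false OR false OR false OR true = true
Overall: true → granted

Granted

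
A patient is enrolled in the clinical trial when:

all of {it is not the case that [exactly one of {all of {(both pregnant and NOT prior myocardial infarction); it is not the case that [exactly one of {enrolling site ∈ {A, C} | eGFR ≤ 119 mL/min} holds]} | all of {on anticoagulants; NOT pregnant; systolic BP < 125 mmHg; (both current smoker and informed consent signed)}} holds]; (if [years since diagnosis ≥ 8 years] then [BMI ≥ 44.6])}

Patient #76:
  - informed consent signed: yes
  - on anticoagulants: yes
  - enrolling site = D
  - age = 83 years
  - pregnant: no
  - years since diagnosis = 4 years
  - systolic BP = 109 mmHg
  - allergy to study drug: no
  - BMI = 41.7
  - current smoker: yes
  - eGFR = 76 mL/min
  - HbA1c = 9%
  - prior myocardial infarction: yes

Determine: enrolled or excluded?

Atomic conditions:
  pregnant: no → false
  NOT prior myocardial infarction: yes → false
  enrolling site ∈ {A, C}: D is not in the set → false
  eGFR ≤ 119 mL/min: 76 ≤ 119 is true
  on anticoagulants: yes → true
  NOT pregnant: no → true
  systolic BP < 125 mmHg: 109 < 125 is true
  current smoker: yes → true
  informed consent signed: yes → true
  years since diagnosis ≥ 8 years: 4 ≥ 8 is false
  BMI ≥ 44.6: 41.7 ≥ 44.6 is false
Combine:
[1.1.1.1] false AND false = false
[1.1.1.2.1] exactly-one(false, true) = true
[1.1.1.2] NOT true = false
[1.1.1] false AND false = false
[1.1.2.4] true AND true = true
[1.1.2] true AND true AND true AND true = true
[1.1] exactly-one(false, true) = true
[1] NOT true = false
[2] false → false (antecedent false ⇒ implication holds) = true
[root] false AND true = false
Overall: false → excluded

Excluded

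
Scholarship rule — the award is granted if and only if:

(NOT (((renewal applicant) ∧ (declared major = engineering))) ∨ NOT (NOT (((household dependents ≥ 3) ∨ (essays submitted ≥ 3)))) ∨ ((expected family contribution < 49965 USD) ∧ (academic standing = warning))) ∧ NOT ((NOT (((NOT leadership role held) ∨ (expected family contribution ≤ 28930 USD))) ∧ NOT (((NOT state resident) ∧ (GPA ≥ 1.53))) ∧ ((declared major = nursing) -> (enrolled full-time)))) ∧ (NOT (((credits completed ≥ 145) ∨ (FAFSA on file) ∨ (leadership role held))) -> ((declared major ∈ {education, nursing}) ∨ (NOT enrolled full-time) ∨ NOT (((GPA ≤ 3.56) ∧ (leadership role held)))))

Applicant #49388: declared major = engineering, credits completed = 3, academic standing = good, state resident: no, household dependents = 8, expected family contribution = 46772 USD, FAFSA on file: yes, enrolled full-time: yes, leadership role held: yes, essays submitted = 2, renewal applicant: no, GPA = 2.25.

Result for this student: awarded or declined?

Atomic conditions:
  renewal applicant: no → false
  declared major = engineering: engineering == engineering is true
  household dependents ≥ 3: 8 ≥ 3 is true
  essays submitted ≥ 3: 2 ≥ 3 is false
  expected family contribution < 49965 USD: 46772 < 49965 is true
  academic standing = warning: good == warning is false
  NOT leadership role held: yes → false
  expected family contribution ≤ 28930 USD: 46772 ≤ 28930 is false
  NOT state resident: no → true
  GPA ≥ 1.53: 2.25 ≥ 1.53 is true
  declared major = nursing: engineering == nursing is false
  enrolled full-time: yes → true
  credits completed ≥ 145: 3 ≥ 145 is false
  FAFSA on file: yes → true
  leadership role held: yes → true
  declared major ∈ {education, nursing}: engineering is not in the set → false
  NOT enrolled full-time: yes → false
  GPA ≤ 3.56: 2.25 ≤ 3.56 is true
Combine:
[1.1.1] false AND true = false
[1.1] NOT false = true
[1.2.1.1] true OR false = true
[1.2.1] NOT true = false
[1.2] NOT false = true
[1.3] true AND false = false
[1] true OR true OR false = true
[2.1.1.1] false OR false = false
[2.1.1] NOT false = true
[2.1.2.1] true AND true = true
[2.1.2] NOT true = false
[2.1.3] false → true (antecedent false ⇒ implication holds) = true
[2.1] true AND false AND true = false
[2] NOT false = true
[3.1.1] false OR true OR true = true
[3.1] NOT true = false
[3.2.3.1] true AND true = true
[3.2.3] NOT true = false
[3.2] false OR false OR false = false
[3] false → false (antecedent false ⇒ implication holds) = true
[root] true AND true AND true = true
Overall: true → awarded

Awarded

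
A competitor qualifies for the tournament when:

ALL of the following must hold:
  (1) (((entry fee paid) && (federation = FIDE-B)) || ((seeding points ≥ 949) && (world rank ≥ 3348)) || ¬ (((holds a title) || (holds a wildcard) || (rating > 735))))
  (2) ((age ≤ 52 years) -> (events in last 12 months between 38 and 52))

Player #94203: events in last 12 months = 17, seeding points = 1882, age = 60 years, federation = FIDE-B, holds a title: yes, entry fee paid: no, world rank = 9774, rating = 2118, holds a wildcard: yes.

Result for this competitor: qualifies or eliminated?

Atomic conditions:
  entry fee paid: no → false
  federation = FIDE-B: FIDE-B == FIDE-B is true
  seeding points ≥ 949: 1882 ≥ 949 is true
  world rank ≥ 3348: 9774 ≥ 3348 is true
  holds a title: yes → true
  holds a wildcard: yes → true
  rating > 735: 2118 > 735 is true
  age ≤ 52 years: 60 ≤ 52 is false
  events in last 12 months between 38 and 52: 17 in [38, 52] is false
Combine:
[1.1] false AND true = false
[1.2] true AND true = true
[1.3.1] true OR true OR true = true
[1.3] NOT true = false
[1] false OR true OR false = true
[2] false → false (antecedent false ⇒ implication holds) = true
[root] true AND true = true
Overall: true → qualifies

Qualifies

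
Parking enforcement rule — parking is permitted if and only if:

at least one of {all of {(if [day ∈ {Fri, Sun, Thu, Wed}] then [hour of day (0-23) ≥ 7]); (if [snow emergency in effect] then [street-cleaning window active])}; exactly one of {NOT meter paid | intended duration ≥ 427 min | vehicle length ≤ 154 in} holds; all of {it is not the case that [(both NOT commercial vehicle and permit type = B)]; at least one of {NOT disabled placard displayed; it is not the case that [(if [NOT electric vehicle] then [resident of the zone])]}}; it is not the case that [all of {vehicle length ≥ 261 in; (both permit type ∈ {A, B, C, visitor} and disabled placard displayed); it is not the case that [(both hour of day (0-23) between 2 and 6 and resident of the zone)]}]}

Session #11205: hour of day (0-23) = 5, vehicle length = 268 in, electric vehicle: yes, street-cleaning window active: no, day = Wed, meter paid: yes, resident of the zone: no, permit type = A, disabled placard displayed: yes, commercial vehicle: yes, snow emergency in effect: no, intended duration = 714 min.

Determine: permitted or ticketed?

Permitted

Atomic conditions:
  day ∈ {Fri, Sun, Thu, Wed}: Wed is in the set → true
  hour of day (0-23) ≥ 7: 5 ≥ 7 is false
  snow emergency in effect: no → false
  street-cleaning window active: no → false
  NOT meter paid: yes → false
  intended duration ≥ 427 min: 714 ≥ 427 is true
  vehicle length ≤ 154 in: 268 ≤ 154 is false
  NOT commercial vehicle: yes → false
  permit type = B: A == B is false
  NOT disabled placard displayed: yes → false
  NOT electric vehicle: yes → false
  resident of the zone: no → false
  vehicle length ≥ 261 in: 268 ≥ 261 is true
  permit type ∈ {A, B, C, visitor}: A is in the set → true
  disabled placard displayed: yes → true
  hour of day (0-23) between 2 and 6: 5 in [2, 6] is true
Combine:
[1.1] true → false = false
[1.2] false → false (antecedent false ⇒ implication holds) = true
[1] false AND true = false
[2] exactly-one(false, true, false) = true
[3.1.1] false AND false = false
[3.1] NOT false = true
[3.2.2.1] false → false (antecedent false ⇒ implication holds) = true
[3.2.2] NOT true = false
[3.2] false OR false = false
[3] true AND false = false
[4.1.2] true AND true = true
[4.1.3.1] true AND false = false
[4.1.3] NOT false = true
[4.1] true AND true AND true = true
[4] NOT true = false
[root] false OR true OR false OR false = true
Overall: true → permitted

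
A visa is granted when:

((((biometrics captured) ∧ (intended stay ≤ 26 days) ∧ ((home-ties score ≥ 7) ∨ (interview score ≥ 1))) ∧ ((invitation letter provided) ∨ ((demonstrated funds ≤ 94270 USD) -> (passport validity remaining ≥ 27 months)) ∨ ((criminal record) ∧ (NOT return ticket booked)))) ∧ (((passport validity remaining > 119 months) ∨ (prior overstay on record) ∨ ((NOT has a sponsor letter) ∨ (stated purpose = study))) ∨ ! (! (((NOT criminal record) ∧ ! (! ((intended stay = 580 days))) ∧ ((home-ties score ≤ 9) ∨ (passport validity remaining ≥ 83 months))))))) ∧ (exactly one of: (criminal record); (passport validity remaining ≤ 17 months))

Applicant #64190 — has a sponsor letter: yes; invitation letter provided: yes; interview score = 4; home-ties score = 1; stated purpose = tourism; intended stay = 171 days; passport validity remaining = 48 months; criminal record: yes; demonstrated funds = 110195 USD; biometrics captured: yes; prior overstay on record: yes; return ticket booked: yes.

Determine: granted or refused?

Refused

Atomic conditions:
  biometrics captured: yes → true
  intended stay ≤ 26 days: 171 ≤ 26 is false
  home-ties score ≥ 7: 1 ≥ 7 is false
  interview score ≥ 1: 4 ≥ 1 is true
  invitation letter provided: yes → true
  demonstrated funds ≤ 94270 USD: 110195 ≤ 94270 is false
  passport validity remaining ≥ 27 months: 48 ≥ 27 is true
  criminal record: yes → true
  NOT return ticket booked: yes → false
  passport validity remaining > 119 months: 48 > 119 is false
  prior overstay on record: yes → true
  NOT has a sponsor letter: yes → false
  stated purpose = study: tourism == study is false
  NOT criminal record: yes → false
  intended stay = 580 days: 171 == 580 is false
  home-ties score ≤ 9: 1 ≤ 9 is true
  passport validity remaining ≥ 83 months: 48 ≥ 83 is false
  passport validity remaining ≤ 17 months: 48 ≤ 17 is false
Combine:
[1.1.1.3] false OR true = true
[1.1.1] true AND false AND true = false
[1.1.2.2] false → true (antecedent false ⇒ implication holds) = true
[1.1.2.3] true AND false = false
[1.1.2] true OR true OR false = true
[1.1] false AND true = false
[1.2.1.3] false OR false = false
[1.2.1] false OR true OR false = true
[1.2.2.1.1.2.1] NOT false = true
[1.2.2.1.1.2] NOT true = false
[1.2.2.1.1.3] true OR false = true
[1.2.2.1.1] false AND false AND true = false
[1.2.2.1] NOT false = true
[1.2.2] NOT true = false
[1.2] true OR false = true
[1] false AND true = false
[2] exactly-one(true, false) = true
[root] false AND true = false
Overall: false → refused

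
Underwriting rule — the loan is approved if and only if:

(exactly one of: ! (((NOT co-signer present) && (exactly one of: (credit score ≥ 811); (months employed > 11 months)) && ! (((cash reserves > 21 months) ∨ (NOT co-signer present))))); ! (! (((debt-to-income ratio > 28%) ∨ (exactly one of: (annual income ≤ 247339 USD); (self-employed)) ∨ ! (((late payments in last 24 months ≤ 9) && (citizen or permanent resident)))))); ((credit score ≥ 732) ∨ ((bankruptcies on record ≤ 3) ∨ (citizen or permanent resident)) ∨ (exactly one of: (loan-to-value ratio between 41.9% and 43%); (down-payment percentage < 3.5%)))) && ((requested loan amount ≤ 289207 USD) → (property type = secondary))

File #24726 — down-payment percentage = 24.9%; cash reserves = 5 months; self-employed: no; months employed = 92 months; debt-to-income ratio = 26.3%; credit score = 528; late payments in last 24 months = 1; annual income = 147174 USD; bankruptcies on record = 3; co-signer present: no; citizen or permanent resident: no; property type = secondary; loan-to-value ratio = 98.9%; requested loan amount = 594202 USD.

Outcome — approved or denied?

Atomic conditions:
  NOT co-signer present: no → true
  credit score ≥ 811: 528 ≥ 811 is false
  months employed > 11 months: 92 > 11 is true
  cash reserves > 21 months: 5 > 21 is false
  debt-to-income ratio > 28%: 26.3 > 28 is false
  annual income ≤ 247339 USD: 147174 ≤ 247339 is true
  self-employed: no → false
  late payments in last 24 months ≤ 9: 1 ≤ 9 is true
  citizen or permanent resident: no → false
  credit score ≥ 732: 528 ≥ 732 is false
  bankruptcies on record ≤ 3: 3 ≤ 3 is true
  loan-to-value ratio between 41.9% and 43%: 98.9 in [41.9, 43] is false
  down-payment percentage < 3.5%: 24.9 < 3.5 is false
  requested loan amount ≤ 289207 USD: 594202 ≤ 289207 is false
  property type = secondary: secondary == secondary is true
Combine:
[1.1.1.2] exactly-one(false, true) = true
[1.1.1.3.1] false OR true = true
[1.1.1.3] NOT true = false
[1.1.1] true AND true AND false = false
[1.1] NOT false = true
[1.2.1.1.2] exactly-one(true, false) = true
[1.2.1.1.3.1] true AND false = false
[1.2.1.1.3] NOT false = true
[1.2.1.1] false OR true OR true = true
[1.2.1] NOT true = false
[1.2] NOT false = true
[1.3.2] true OR false = true
[1.3.3] exactly-one(false, false) = false
[1.3] false OR true OR false = true
[1] exactly-one(true, true, true) = false
[2] false → true (antecedent false ⇒ implication holds) = true
[root] false AND true = false
Overall: false → denied

Denied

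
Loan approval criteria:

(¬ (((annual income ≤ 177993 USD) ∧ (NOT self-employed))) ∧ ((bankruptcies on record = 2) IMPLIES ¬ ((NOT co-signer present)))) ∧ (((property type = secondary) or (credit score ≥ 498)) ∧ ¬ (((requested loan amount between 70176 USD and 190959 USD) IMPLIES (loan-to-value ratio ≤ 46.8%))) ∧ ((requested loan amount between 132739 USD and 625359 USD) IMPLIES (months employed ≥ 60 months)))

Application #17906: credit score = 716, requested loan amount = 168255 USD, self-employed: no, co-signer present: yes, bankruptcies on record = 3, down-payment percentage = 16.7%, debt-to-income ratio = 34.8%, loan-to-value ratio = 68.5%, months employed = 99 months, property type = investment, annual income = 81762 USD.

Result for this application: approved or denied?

Denied

Atomic conditions:
  annual income ≤ 177993 USD: 81762 ≤ 177993 is true
  NOT self-employed: no → true
  bankruptcies on record = 2: 3 == 2 is false
  NOT co-signer present: yes → false
  property type = secondary: investment == secondary is false
  credit score ≥ 498: 716 ≥ 498 is true
  requested loan amount between 70176 USD and 190959 USD: 168255 in [70176, 190959] is true
  loan-to-value ratio ≤ 46.8%: 68.5 ≤ 46.8 is false
  requested loan amount between 132739 USD and 625359 USD: 168255 in [132739, 625359] is true
  months employed ≥ 60 months: 99 ≥ 60 is true
Combine:
[1.1.1] true AND true = true
[1.1] NOT true = false
[1.2.2] NOT false = true
[1.2] false → true (antecedent false ⇒ implication holds) = true
[1] false AND true = false
[2.1] false OR true = true
[2.2.1] true → false = false
[2.2] NOT false = true
[2.3] true → true = true
[2] true AND true AND true = true
[root] false AND true = false
Overall: false → denied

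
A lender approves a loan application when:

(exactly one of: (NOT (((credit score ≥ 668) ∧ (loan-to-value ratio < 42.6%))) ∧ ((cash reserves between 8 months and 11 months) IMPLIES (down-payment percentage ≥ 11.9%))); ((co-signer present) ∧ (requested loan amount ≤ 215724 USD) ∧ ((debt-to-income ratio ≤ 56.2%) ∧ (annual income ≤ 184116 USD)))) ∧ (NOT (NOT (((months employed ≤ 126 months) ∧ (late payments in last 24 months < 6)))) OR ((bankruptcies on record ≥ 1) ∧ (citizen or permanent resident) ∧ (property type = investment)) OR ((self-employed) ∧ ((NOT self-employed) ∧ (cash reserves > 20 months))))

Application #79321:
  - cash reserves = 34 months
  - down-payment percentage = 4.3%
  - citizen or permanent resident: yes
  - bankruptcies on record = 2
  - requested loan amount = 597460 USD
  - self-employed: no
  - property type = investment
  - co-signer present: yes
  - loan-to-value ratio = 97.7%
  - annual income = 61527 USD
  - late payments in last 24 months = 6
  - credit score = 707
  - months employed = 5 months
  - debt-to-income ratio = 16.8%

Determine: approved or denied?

Approved

Atomic conditions:
  credit score ≥ 668: 707 ≥ 668 is true
  loan-to-value ratio < 42.6%: 97.7 < 42.6 is false
  cash reserves between 8 months and 11 months: 34 in [8, 11] is false
  down-payment percentage ≥ 11.9%: 4.3 ≥ 11.9 is false
  co-signer present: yes → true
  requested loan amount ≤ 215724 USD: 597460 ≤ 215724 is false
  debt-to-income ratio ≤ 56.2%: 16.8 ≤ 56.2 is true
  annual income ≤ 184116 USD: 61527 ≤ 184116 is true
  months employed ≤ 126 months: 5 ≤ 126 is true
  late payments in last 24 months < 6: 6 < 6 is false
  bankruptcies on record ≥ 1: 2 ≥ 1 is true
  citizen or permanent resident: yes → true
  property type = investment: investment == investment is true
  self-employed: no → false
  NOT self-employed: no → true
  cash reserves > 20 months: 34 > 20 is true
Combine:
[1.1.1.1] true AND false = false
[1.1.1] NOT false = true
[1.1.2] false → false (antecedent false ⇒ implication holds) = true
[1.1] true AND true = true
[1.2.3] true AND true = true
[1.2] true AND false AND true = false
[1] exactly-one(true, false) = true
[2.1.1.1] true AND false = false
[2.1.1] NOT false = true
[2.1] NOT true = false
[2.2] true AND true AND true = true
[2.3.2] true AND true = true
[2.3] false AND true = false
[2] false OR true OR false = true
[root] true AND true = true
Overall: true → approved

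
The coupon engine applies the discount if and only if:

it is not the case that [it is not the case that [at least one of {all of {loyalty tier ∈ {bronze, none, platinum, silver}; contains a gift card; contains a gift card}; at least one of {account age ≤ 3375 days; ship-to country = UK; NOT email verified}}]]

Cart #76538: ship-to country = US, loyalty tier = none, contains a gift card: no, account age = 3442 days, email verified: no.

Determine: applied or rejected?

Applied

Atomic conditions:
  loyalty tier ∈ {bronze, none, platinum, silver}: none is in the set → true
  contains a gift card: no → false
  account age ≤ 3375 days: 3442 ≤ 3375 is false
  ship-to country = UK: US == UK is false
  NOT email verified: no → true
Combine:
[1.1.1] true AND false AND false = false
[1.1.2] false OR false OR true = true
[1.1] false OR true = true
[1] NOT true = false
[root] NOT false = true
Overall: true → applied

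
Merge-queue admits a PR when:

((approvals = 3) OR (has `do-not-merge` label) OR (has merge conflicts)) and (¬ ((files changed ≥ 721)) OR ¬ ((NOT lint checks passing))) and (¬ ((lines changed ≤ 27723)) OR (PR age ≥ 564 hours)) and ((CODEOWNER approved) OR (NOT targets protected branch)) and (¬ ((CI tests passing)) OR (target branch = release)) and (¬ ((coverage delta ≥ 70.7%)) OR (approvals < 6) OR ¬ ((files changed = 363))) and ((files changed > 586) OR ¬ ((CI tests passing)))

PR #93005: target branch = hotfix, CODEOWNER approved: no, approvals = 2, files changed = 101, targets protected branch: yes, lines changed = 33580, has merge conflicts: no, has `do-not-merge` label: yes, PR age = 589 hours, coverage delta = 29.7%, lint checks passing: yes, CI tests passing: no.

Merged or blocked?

Atomic conditions:
  approvals = 3: 2 == 3 is false
  has `do-not-merge` label: yes → true
  has merge conflicts: no → false
  files changed ≥ 721: 101 ≥ 721 is false
  NOT lint checks passing: yes → false
  lines changed ≤ 27723: 33580 ≤ 27723 is false
  PR age ≥ 564 hours: 589 ≥ 564 is true
  CODEOWNER approved: no → false
  NOT targets protected branch: yes → false
  CI tests passing: no → false
  target branch = release: hotfix == release is false
  coverage delta ≥ 70.7%: 29.7 ≥ 70.7 is false
  approvals < 6: 2 < 6 is true
  files changed = 363: 101 == 363 is false
  files changed > 586: 101 > 586 is false
Combine:
[1] false OR true OR false = true
[2.1] NOT false = true
[2.2] NOT false = true
[2] true OR true = true
[3.1] NOT false = true
[3] true OR true = true
[4] false OR false = false
[5.1] NOT false = true
[5] true OR false = true
[6.1] NOT false = true
[6.3] NOT false = true
[6] true OR true OR true = true
[7.2] NOT false = true
[7] false OR true = true
[root] true AND true AND true AND false AND true AND true AND true = false
Overall: false → blocked

Blocked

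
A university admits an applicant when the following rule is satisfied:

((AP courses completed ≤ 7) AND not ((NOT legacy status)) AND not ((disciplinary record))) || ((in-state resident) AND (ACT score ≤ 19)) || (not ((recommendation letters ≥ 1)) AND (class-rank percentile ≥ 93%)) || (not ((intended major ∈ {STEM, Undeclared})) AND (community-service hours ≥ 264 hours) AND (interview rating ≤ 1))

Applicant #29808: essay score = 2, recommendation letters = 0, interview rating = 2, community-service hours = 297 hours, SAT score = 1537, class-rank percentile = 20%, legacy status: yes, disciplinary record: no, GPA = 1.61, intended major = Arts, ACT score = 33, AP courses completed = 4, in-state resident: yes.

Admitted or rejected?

Admitted

Atomic conditions:
  AP courses completed ≤ 7: 4 ≤ 7 is true
  NOT legacy status: yes → false
  disciplinary record: no → false
  in-state resident: yes → true
  ACT score ≤ 19: 33 ≤ 19 is false
  recommendation letters ≥ 1: 0 ≥ 1 is false
  class-rank percentile ≥ 93%: 20 ≥ 93 is false
  intended major ∈ {STEM, Undeclared}: Arts is not in the set → false
  community-service hours ≥ 264 hours: 297 ≥ 264 is true
  interview rating ≤ 1: 2 ≤ 1 is false
Combine:
[1.2] NOT false = true
[1.3] NOT false = true
[1] true AND true AND true = true
[2] true AND false = false
[3.1] NOT false = true
[3] true AND false = false
[4.1] NOT false = true
[4] true AND true AND false = false
[root] true OR false OR false OR false = true
Overall: true → admitted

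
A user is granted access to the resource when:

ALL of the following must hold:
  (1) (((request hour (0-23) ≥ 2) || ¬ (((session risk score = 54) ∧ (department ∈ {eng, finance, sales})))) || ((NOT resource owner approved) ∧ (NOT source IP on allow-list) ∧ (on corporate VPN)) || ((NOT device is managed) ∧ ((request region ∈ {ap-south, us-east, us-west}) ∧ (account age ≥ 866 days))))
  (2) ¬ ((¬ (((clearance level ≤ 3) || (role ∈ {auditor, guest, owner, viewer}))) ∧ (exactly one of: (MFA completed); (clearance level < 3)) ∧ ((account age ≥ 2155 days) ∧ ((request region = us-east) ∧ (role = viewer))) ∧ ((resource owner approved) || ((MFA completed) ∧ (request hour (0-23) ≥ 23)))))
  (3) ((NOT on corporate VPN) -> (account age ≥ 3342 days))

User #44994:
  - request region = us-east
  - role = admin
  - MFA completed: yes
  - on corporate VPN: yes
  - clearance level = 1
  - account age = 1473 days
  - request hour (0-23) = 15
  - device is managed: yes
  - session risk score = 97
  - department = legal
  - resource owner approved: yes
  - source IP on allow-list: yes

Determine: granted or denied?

Atomic conditions:
  request hour (0-23) ≥ 2: 15 ≥ 2 is true
  session risk score = 54: 97 == 54 is false
  department ∈ {eng, finance, sales}: legal is not in the set → false
  NOT resource owner approved: yes → false
  NOT source IP on allow-list: yes → false
  on corporate VPN: yes → true
  NOT device is managed: yes → false
  request region ∈ {ap-south, us-east, us-west}: us-east is in the set → true
  account age ≥ 866 days: 1473 ≥ 866 is true
  clearance level ≤ 3: 1 ≤ 3 is true
  role ∈ {auditor, guest, owner, viewer}: admin is not in the set → false
  MFA completed: yes → true
  clearance level < 3: 1 < 3 is true
  account age ≥ 2155 days: 1473 ≥ 2155 is false
  request region = us-east: us-east == us-east is true
  role = viewer: admin == viewer is false
  resource owner approved: yes → true
  request hour (0-23) ≥ 23: 15 ≥ 23 is false
  NOT on corporate VPN: yes → false
  account age ≥ 3342 days: 1473 ≥ 3342 is false
Combine:
[1.1.2.1] false AND false = false
[1.1.2] NOT false = true
[1.1] true OR true = true
[1.2] false AND false AND true = false
[1.3.2] true AND true = true
[1.3] false AND true = false
[1] true OR false OR false = true
[2.1.1.1] true OR false = true
[2.1.1] NOT true = false
[2.1.2] exactly-one(true, true) = false
[2.1.3.2] true AND false = false
[2.1.3] false AND false = false
[2.1.4.2] true AND false = false
[2.1.4] true OR false = true
[2.1] false AND false AND false AND true = false
[2] NOT false = true
[3] false → false (antecedent false ⇒ implication holds) = true
[root] true AND true AND true = true
Overall: true → granted

Granted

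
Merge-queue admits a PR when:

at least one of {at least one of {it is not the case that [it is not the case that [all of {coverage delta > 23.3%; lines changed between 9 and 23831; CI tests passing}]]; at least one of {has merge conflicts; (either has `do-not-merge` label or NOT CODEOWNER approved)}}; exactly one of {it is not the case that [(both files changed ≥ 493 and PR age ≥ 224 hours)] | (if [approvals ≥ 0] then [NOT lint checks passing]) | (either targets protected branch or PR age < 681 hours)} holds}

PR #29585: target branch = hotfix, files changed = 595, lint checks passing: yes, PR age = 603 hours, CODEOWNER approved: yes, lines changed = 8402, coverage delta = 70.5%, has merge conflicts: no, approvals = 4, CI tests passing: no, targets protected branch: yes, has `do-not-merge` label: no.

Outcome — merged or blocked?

Atomic conditions:
  coverage delta > 23.3%: 70.5 > 23.3 is true
  lines changed between 9 and 23831: 8402 in [9, 23831] is true
  CI tests passing: no → false
  has merge conflicts: no → false
  has `do-not-merge` label: no → false
  NOT CODEOWNER approved: yes → false
  files changed ≥ 493: 595 ≥ 493 is true
  PR age ≥ 224 hours: 603 ≥ 224 is true
  approvals ≥ 0: 4 ≥ 0 is true
  NOT lint checks passing: yes → false
  targets protected branch: yes → true
  PR age < 681 hours: 603 < 681 is true
Combine:
[1.1.1.1] true AND true AND false = false
[1.1.1] NOT false = true
[1.1] NOT true = false
[1.2.2] false OR false = false
[1.2] false OR false = false
[1] false OR false = false
[2.1.1] true AND true = true
[2.1] NOT true = false
[2.2] true → false = false
[2.3] true OR true = true
[2] exactly-one(false, false, true) = true
[root] false OR true = true
Overall: true → merged

Merged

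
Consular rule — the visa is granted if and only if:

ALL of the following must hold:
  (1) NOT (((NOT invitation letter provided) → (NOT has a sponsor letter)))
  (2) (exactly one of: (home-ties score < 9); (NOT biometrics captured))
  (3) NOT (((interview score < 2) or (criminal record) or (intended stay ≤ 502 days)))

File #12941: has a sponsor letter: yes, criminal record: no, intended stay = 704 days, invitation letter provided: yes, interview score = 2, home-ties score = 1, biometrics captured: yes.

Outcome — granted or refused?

Atomic conditions:
  NOT invitation letter provided: yes → false
  NOT has a sponsor letter: yes → false
  home-ties score < 9: 1 < 9 is true
  NOT biometrics captured: yes → false
  interview score < 2: 2 < 2 is false
  criminal record: no → false
  intended stay ≤ 502 days: 704 ≤ 502 is false
Combine:
[1.1] false → false (antecedent false ⇒ implication holds) = true
[1] NOT true = false
[2] exactly-one(true, false) = true
[3.1] false OR false OR false = false
[3] NOT false = true
[root] false AND true AND true = false
Overall: false → refused

Refused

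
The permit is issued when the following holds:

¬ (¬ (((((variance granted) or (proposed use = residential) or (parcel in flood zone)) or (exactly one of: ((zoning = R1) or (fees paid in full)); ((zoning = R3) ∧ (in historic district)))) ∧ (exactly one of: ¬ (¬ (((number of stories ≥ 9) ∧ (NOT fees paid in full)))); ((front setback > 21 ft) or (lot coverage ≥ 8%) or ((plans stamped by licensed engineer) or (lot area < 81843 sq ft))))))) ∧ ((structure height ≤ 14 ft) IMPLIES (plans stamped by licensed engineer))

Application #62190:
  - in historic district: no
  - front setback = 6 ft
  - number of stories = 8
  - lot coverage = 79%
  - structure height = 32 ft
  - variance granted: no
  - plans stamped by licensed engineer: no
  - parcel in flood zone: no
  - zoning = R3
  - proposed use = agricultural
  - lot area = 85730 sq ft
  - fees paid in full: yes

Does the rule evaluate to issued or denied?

Atomic conditions:
  variance granted: no → false
  proposed use = residential: agricultural == residential is false
  parcel in flood zone: no → false
  zoning = R1: R3 == R1 is false
  fees paid in full: yes → true
  zoning = R3: R3 == R3 is true
  in historic district: no → false
  number of stories ≥ 9: 8 ≥ 9 is false
  NOT fees paid in full: yes → false
  front setback > 21 ft: 6 > 21 is false
  lot coverage ≥ 8%: 79 ≥ 8 is true
  plans stamped by licensed engineer: no → false
  lot area < 81843 sq ft: 85730 < 81843 is false
  structure height ≤ 14 ft: 32 ≤ 14 is false
Combine:
[1.1.1.1.1] false OR false OR false = false
[1.1.1.1.2.1] false OR true = true
[1.1.1.1.2.2] true AND false = false
[1.1.1.1.2] exactly-one(true, false) = true
[1.1.1.1] false OR true = true
[1.1.1.2.1.1.1] false AND false = false
[1.1.1.2.1.1] NOT false = true
[1.1.1.2.1] NOT true = false
[1.1.1.2.2.3] false OR false = false
[1.1.1.2.2] false OR true OR false = true
[1.1.1.2] exactly-one(false, true) = true
[1.1.1] true AND true = true
[1.1] NOT true = false
[1] NOT false = true
[2] false → false (antecedent false ⇒ implication holds) = true
[root] true AND true = true
Overall: true → issued

Issued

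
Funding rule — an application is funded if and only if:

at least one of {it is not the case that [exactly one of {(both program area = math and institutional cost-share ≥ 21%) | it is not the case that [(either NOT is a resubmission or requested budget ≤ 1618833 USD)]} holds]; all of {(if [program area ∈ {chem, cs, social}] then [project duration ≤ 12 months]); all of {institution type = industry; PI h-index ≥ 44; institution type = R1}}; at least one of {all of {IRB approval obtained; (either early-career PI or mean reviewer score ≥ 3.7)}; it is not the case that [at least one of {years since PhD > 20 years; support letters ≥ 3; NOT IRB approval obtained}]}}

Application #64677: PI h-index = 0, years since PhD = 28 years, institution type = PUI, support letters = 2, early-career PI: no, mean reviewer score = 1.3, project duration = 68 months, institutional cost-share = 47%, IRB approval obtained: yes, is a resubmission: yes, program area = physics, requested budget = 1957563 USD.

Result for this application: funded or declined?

Declined

Atomic conditions:
  program area = math: physics == math is false
  institutional cost-share ≥ 21%: 47 ≥ 21 is true
  NOT is a resubmission: yes → false
  requested budget ≤ 1618833 USD: 1957563 ≤ 1618833 is false
  program area ∈ {chem, cs, social}: physics is not in the set → false
  project duration ≤ 12 months: 68 ≤ 12 is false
  institution type = industry: PUI == industry is false
  PI h-index ≥ 44: 0 ≥ 44 is false
  institution type = R1: PUI == R1 is false
  IRB approval obtained: yes → true
  early-career PI: no → false
  mean reviewer score ≥ 3.7: 1.3 ≥ 3.7 is false
  years since PhD > 20 years: 28 > 20 is true
  support letters ≥ 3: 2 ≥ 3 is false
  NOT IRB approval obtained: yes → false
Combine:
[1.1.1] false AND true = false
[1.1.2.1] false OR false = false
[1.1.2] NOT false = true
[1.1] exactly-one(false, true) = true
[1] NOT true = false
[2.1] false → false (antecedent false ⇒ implication holds) = true
[2.2] false AND false AND false = false
[2] true AND false = false
[3.1.2] false OR false = false
[3.1] true AND false = false
[3.2.1] true OR false OR false = true
[3.2] NOT true = false
[3] false OR false = false
[root] false OR false OR false = false
Overall: false → declined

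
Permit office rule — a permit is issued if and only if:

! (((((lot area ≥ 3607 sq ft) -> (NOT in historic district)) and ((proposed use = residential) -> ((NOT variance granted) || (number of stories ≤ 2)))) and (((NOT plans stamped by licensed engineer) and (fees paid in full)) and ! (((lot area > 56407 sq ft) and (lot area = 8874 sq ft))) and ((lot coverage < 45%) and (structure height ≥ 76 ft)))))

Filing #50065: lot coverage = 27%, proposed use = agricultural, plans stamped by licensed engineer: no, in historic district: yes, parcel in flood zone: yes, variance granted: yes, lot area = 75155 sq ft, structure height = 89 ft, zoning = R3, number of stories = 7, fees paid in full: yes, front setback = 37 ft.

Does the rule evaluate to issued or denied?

Issued

Atomic conditions:
  lot area ≥ 3607 sq ft: 75155 ≥ 3607 is true
  NOT in historic district: yes → false
  proposed use = residential: agricultural == residential is false
  NOT variance granted: yes → false
  number of stories ≤ 2: 7 ≤ 2 is false
  NOT plans stamped by licensed engineer: no → true
  fees paid in full: yes → true
  lot area > 56407 sq ft: 75155 > 56407 is true
  lot area = 8874 sq ft: 75155 == 8874 is false
  lot coverage < 45%: 27 < 45 is true
  structure height ≥ 76 ft: 89 ≥ 76 is true
Combine:
[1.1.1] true → false = false
[1.1.2.2] false OR false = false
[1.1.2] false → false (antecedent false ⇒ implication holds) = true
[1.1] false AND true = false
[1.2.1] true AND true = true
[1.2.2.1] true AND false = false
[1.2.2] NOT false = true
[1.2.3] true AND true = true
[1.2] true AND true AND true = true
[1] false AND true = false
[root] NOT false = true
Overall: true → issued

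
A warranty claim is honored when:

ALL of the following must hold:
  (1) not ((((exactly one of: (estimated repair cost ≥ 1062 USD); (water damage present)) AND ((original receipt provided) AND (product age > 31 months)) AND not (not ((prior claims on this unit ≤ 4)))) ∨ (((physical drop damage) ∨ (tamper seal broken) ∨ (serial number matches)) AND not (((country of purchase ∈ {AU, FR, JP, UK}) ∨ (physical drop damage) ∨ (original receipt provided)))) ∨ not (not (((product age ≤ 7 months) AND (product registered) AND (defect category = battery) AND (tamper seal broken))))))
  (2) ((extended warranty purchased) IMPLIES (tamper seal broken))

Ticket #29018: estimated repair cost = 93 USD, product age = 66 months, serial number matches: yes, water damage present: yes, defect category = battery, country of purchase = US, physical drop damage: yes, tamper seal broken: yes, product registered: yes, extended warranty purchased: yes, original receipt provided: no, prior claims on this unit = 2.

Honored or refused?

Atomic conditions:
  estimated repair cost ≥ 1062 USD: 93 ≥ 1062 is false
  water damage present: yes → true
  original receipt provided: no → false
  product age > 31 months: 66 > 31 is true
  prior claims on this unit ≤ 4: 2 ≤ 4 is true
  physical drop damage: yes → true
  tamper seal broken: yes → true
  serial number matches: yes → true
  country of purchase ∈ {AU, FR, JP, UK}: US is not in the set → false
  product age ≤ 7 months: 66 ≤ 7 is false
  product registered: yes → true
  defect category = battery: battery == battery is true
  extended warranty purchased: yes → true
Combine:
[1.1.1.1] exactly-one(false, true) = true
[1.1.1.2] false AND true = false
[1.1.1.3.1] NOT true = false
[1.1.1.3] NOT false = true
[1.1.1] true AND false AND true = false
[1.1.2.1] true OR true OR true = true
[1.1.2.2.1] false OR true OR false = true
[1.1.2.2] NOT true = false
[1.1.2] true AND false = false
[1.1.3.1.1] false AND true AND true AND true = false
[1.1.3.1] NOT false = true
[1.1.3] NOT true = false
[1.1] false OR false OR false = false
[1] NOT false = true
[2] true → true = true
[root] true AND true = true
Overall: true → honored

Honored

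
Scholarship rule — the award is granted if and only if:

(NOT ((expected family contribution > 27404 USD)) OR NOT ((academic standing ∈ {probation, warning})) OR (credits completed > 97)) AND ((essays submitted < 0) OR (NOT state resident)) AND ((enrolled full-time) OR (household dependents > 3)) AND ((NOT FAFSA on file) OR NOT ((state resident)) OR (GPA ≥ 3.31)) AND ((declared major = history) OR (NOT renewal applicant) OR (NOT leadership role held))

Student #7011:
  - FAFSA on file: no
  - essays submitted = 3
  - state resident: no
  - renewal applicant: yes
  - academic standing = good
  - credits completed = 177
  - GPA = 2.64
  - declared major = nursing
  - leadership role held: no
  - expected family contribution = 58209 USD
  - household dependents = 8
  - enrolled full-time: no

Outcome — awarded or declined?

Awarded

Atomic conditions:
  expected family contribution > 27404 USD: 58209 > 27404 is true
  academic standing ∈ {probation, warning}: good is not in the set → false
  credits completed > 97: 177 > 97 is true
  essays submitted < 0: 3 < 0 is false
  NOT state resident: no → true
  enrolled full-time: no → false
  household dependents > 3: 8 > 3 is true
  NOT FAFSA on file: no → true
  state resident: no → false
  GPA ≥ 3.31: 2.64 ≥ 3.31 is false
  declared major = history: nursing == history is false
  NOT renewal applicant: yes → false
  NOT leadership role held: no → true
Combine:
[1.1] NOT true = false
[1.2] NOT false = true
[1] false OR true OR true = true
[2] false OR true = true
[3] false OR true = true
[4.2] NOT false = true
[4] true OR true OR false = true
[5] false OR false OR true = true
[root] true AND true AND true AND true AND true = true
Overall: true → awarded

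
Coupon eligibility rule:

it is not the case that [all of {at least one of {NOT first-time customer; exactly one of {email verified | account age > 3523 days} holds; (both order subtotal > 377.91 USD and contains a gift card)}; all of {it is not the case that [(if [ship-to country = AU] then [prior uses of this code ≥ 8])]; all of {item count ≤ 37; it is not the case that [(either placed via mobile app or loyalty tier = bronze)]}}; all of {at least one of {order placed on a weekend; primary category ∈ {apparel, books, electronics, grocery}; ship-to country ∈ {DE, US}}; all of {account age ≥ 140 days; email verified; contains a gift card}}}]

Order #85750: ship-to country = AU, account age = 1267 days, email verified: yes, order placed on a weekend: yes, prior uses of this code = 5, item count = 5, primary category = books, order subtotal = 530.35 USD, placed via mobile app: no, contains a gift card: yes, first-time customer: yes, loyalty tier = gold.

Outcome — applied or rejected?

Rejected

Atomic conditions:
  NOT first-time customer: yes → false
  email verified: yes → true
  account age > 3523 days: 1267 > 3523 is false
  order subtotal > 377.91 USD: 530.35 > 377.91 is true
  contains a gift card: yes → true
  ship-to country = AU: AU == AU is true
  prior uses of this code ≥ 8: 5 ≥ 8 is false
  item count ≤ 37: 5 ≤ 37 is true
  placed via mobile app: no → false
  loyalty tier = bronze: gold == bronze is false
  order placed on a weekend: yes → true
  primary category ∈ {apparel, books, electronics, grocery}: books is in the set → true
  ship-to country ∈ {DE, US}: AU is not in the set → false
  account age ≥ 140 days: 1267 ≥ 140 is true
Combine:
[1.1.2] exactly-one(true, false) = true
[1.1.3] true AND true = true
[1.1] false OR true OR true = true
[1.2.1.1] true → false = false
[1.2.1] NOT false = true
[1.2.2.2.1] false OR false = false
[1.2.2.2] NOT false = true
[1.2.2] true AND true = true
[1.2] true AND true = true
[1.3.1] true OR true OR false = true
[1.3.2] true AND true AND true = true
[1.3] true AND true = true
[1] true AND true AND true = true
[root] NOT true = false
Overall: false → rejected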